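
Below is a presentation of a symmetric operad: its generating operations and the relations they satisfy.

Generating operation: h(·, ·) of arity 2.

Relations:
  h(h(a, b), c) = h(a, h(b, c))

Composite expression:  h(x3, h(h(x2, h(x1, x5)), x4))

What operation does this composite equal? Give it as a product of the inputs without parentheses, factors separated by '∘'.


All parenthesizations of h agree; list the x-inputs left to right.
h(x1, x5) flattens to x1 ∘ x5
h(x2, h(x1, x5)) flattens to x2 ∘ x1 ∘ x5
h(h(x2, h(x1, x5)), x4) flattens to x2 ∘ x1 ∘ x5 ∘ x4
h(x3, h(h(x2, h(x1, x5)), x4)) flattens to x3 ∘ x2 ∘ x1 ∘ x5 ∘ x4

x3 ∘ x2 ∘ x1 ∘ x5 ∘ x4


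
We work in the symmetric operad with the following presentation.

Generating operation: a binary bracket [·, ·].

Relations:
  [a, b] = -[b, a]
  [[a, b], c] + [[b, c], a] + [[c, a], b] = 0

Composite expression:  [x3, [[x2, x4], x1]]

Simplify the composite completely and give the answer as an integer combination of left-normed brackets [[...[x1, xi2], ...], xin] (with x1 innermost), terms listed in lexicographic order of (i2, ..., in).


Left-normed coefficients sit on the x1-initial expansion words.
Composite bracket: [x3, [[x2, x4], x1]]
Applying ab - ba throughout gives 8 signed words (2^3 = 8).
Keep just the words that open with x1:
  word x1x2x4x3 has sign +1, contributing +[[[x1, x2], x4], x3]
  word x1x4x2x3 has sign -1, contributing -[[[x1, x4], x2], x3]

[[[x1, x2], x4], x3] - [[[x1, x4], x2], x3]


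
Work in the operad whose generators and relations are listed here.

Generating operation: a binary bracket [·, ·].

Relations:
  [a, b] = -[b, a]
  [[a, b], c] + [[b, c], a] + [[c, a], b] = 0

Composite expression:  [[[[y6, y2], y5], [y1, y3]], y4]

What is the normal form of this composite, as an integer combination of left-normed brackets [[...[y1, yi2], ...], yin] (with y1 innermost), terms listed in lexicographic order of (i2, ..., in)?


[[[[[y1, y3], y2], y6], y5], y4] - [[[[[y1, y3], y5], y2], y6], y4] + [[[[[y1, y3], y5], y6], y2], y4] - [[[[[y1, y3], y6], y2], y5], y4]

Skip Jacobi rewriting: expand, keep y1-initial words, read off terms.
Composite bracket: [[[[y6, y2], y5], [y1, y3]], y4]
Expanding via [a, b] = ab - ba: 32 signed words (2^5 = 32).
The y1-initial words carry the normal form:
  from y1y3y2y6y5y4, sign +1: term +[[[[[y1, y3], y2], y6], y5], y4]
  from y1y3y5y2y6y4, sign -1: term -[[[[[y1, y3], y5], y2], y6], y4]
  from y1y3y5y6y2y4, sign +1: term +[[[[[y1, y3], y5], y6], y2], y4]
  from y1y3y6y2y5y4, sign -1: term -[[[[[y1, y3], y6], y2], y5], y4]


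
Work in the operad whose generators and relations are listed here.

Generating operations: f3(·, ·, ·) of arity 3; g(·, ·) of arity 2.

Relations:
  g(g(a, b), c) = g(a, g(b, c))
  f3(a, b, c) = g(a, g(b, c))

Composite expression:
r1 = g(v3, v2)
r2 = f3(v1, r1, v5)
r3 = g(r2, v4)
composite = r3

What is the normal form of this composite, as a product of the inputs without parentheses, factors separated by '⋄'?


v1 ⋄ v3 ⋄ v2 ⋄ v5 ⋄ v4


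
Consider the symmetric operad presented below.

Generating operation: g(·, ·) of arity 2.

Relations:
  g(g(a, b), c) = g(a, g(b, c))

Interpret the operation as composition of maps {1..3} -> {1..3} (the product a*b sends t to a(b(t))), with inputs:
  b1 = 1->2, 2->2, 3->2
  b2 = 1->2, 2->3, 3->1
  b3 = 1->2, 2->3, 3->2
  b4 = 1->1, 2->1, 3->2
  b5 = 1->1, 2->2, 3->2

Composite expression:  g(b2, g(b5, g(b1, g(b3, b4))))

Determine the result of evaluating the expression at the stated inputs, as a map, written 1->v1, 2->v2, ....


1->3, 2->3, 3->3


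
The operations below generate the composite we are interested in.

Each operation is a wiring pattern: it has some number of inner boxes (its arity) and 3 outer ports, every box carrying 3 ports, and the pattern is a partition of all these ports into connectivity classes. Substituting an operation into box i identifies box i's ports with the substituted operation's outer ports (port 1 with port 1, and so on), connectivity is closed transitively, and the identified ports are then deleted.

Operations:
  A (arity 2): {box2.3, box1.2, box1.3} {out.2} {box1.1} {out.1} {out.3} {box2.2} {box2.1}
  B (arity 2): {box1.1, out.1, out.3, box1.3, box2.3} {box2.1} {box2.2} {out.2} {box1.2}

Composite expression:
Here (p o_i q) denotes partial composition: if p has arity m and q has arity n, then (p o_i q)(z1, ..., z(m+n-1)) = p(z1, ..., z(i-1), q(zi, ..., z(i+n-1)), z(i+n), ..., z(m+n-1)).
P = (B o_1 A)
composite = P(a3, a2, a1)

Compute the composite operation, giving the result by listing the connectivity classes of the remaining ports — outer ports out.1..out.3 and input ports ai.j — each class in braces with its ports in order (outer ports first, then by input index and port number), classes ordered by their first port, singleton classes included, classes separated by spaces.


{out.1, out.3, a1.3} {out.2} {a1.1} {a1.2} {a2.1} {a2.2} {a2.3, a3.2, a3.3} {a3.1}


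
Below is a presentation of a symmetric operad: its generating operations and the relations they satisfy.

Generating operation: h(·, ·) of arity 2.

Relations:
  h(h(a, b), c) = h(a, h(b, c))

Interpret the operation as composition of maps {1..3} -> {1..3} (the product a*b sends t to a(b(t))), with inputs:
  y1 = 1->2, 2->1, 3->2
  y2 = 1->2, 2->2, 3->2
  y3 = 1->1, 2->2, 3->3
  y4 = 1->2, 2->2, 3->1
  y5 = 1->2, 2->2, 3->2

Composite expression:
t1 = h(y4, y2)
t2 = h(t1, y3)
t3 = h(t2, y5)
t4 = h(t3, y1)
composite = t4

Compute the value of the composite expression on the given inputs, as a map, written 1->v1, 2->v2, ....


h(y4, y2) = 1->2, 2->2, 3->2
h(h(y4, y2), y3) = 1->2, 2->2, 3->2
h(h(h(y4, y2), y3), y5) = 1->2, 2->2, 3->2
h(h(h(h(y4, y2), y3), y5), y1) = 1->2, 2->2, 3->2

1->2, 2->2, 3->2


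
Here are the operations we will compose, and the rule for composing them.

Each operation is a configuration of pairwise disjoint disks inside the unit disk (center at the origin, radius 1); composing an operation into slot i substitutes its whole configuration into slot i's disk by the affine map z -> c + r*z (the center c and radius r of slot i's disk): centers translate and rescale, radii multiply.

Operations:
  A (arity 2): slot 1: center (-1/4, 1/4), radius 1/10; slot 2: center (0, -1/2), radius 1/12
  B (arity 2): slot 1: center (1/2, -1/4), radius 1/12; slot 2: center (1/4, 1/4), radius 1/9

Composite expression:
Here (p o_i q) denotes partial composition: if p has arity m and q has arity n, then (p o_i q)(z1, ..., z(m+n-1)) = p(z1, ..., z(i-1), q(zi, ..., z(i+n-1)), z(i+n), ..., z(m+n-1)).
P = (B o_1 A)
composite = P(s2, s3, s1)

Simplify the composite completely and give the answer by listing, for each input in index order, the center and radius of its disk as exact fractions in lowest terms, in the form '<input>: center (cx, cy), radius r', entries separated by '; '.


Only the slot chain above each s matters under B; compose those maps.
tracing s2 down its 2-map path: center (23/48, -11/48), radius 1/120
tracing s3 down its 2-map path: center (1/2, -7/24), radius 1/144
tracing s1 down its 1-map path: center (1/4, 1/4), radius 1/9

s1: center (1/4, 1/4), radius 1/9; s2: center (23/48, -11/48), radius 1/120; s3: center (1/2, -7/24), radius 1/144


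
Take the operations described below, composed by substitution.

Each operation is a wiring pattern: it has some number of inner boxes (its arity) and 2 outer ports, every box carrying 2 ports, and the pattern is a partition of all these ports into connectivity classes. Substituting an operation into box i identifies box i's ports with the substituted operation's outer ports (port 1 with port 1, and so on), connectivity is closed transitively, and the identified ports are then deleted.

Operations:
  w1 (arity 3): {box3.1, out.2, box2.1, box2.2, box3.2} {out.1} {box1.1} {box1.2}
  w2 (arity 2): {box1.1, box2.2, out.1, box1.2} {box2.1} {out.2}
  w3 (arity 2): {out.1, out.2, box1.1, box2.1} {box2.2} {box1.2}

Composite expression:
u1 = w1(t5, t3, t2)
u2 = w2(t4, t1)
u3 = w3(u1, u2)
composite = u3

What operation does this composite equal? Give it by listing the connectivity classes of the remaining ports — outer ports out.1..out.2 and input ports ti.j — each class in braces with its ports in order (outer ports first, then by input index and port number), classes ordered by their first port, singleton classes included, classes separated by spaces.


Reachability decides: close wires over w3-identified ports.
w1 over (t5, t3, t2) gives {out.1} {out.2, t2.1, t2.2, t3.1, t3.2} {t5.1} {t5.2}, out.j being that stage's outer ports
w2 over (t4, t1) gives {out.1, t1.2, t4.1, t4.2} {out.2} {t1.1}, out.j being that stage's outer ports
w3 over (t5, t3, t2, t4, t1) gives {out.1, out.2, t1.2, t4.1, t4.2} {t1.1} {t2.1, t2.2, t3.1, t3.2} {t5.1} {t5.2}, out.j being that stage's outer ports

{out.1, out.2, t1.2, t4.1, t4.2} {t1.1} {t2.1, t2.2, t3.1, t3.2} {t5.1} {t5.2}


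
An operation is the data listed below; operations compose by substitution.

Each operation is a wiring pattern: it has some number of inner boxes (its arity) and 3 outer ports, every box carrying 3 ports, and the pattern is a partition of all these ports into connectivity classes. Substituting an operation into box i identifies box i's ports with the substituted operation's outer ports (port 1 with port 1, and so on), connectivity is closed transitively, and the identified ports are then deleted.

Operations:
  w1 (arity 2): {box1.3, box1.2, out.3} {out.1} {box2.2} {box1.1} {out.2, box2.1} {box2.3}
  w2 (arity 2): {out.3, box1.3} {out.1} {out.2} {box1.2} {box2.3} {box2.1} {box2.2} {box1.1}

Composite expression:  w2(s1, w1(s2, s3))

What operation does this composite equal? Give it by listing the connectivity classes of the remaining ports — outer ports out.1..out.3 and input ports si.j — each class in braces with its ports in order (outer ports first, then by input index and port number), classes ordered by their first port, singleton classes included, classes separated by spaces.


{out.1} {out.2} {out.3, s1.3} {s1.1} {s1.2} {s2.1} {s2.2, s2.3} {s3.1} {s3.2} {s3.3}


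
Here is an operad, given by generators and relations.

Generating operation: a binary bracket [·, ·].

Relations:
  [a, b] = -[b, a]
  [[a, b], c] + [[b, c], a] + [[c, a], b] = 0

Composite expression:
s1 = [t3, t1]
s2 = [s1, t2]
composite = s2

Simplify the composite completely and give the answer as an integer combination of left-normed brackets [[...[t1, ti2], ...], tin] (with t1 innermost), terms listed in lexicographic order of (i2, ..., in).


-[[t1, t3], t2]

A multilinear Lie element is pinned by t1-initial words (t1 innermost).
Composite bracket: [[t3, t1], t2]
Under [a, b] = ab - ba we get 4 signed associative words (2^2 = 4).
Coefficients come from the t1-initial words:
  sign of t1t3t2 is -1, so it contributes -[[t1, t3], t2]


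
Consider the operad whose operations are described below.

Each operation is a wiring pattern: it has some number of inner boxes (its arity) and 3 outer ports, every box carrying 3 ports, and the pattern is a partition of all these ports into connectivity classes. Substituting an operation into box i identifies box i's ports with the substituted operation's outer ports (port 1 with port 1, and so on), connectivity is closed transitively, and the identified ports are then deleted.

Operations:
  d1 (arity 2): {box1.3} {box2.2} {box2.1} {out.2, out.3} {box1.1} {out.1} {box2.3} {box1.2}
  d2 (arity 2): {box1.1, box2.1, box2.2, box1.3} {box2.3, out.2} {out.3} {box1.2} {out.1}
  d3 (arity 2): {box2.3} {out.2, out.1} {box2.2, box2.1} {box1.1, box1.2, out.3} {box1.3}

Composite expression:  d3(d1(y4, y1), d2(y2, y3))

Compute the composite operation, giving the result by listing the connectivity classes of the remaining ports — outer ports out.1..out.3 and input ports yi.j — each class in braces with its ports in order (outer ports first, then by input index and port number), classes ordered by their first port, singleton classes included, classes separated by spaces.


{out.1, out.2} {out.3} {y1.1} {y1.2} {y1.3} {y2.1, y2.3, y3.1, y3.2} {y2.2} {y3.3} {y4.1} {y4.2} {y4.3}

Two ports join when wires chain via d3-identified ports.
composing d1 on (y4, y1), with out.j its own outer ports: {out.1} {out.2, out.3} {y1.1} {y1.2} {y1.3} {y4.1} {y4.2} {y4.3}
composing d2 on (y2, y3), with out.j its own outer ports: {out.1} {out.2, y3.3} {out.3} {y2.1, y2.3, y3.1, y3.2} {y2.2}
composing d3 on (y4, y1, y2, y3), with out.j its own outer ports: {out.1, out.2} {out.3} {y1.1} {y1.2} {y1.3} {y2.1, y2.3, y3.1, y3.2} {y2.2} {y3.3} {y4.1} {y4.2} {y4.3}


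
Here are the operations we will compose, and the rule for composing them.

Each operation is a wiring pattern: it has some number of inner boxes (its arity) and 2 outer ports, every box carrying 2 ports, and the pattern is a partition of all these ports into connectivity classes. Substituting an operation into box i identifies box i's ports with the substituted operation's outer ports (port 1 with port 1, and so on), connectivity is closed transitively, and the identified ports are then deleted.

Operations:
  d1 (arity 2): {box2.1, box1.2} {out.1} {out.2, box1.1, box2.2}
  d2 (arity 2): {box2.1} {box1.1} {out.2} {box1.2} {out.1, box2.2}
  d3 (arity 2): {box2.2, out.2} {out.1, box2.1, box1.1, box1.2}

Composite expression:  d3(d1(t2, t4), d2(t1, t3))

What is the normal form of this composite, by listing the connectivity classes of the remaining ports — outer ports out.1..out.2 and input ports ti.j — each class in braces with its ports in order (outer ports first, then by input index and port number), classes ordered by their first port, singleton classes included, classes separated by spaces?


Reachability decides: close wires over d3-identified ports.
the subtree at d1 composes to {out.1} {out.2, t2.1, t4.2} {t2.2, t4.1} on (t2, t4); out.j = own outer ports
the subtree at d2 composes to {out.1, t3.2} {out.2} {t1.1} {t1.2} {t3.1} on (t1, t3); out.j = own outer ports
the subtree at d3 composes to {out.1, t2.1, t3.2, t4.2} {out.2} {t1.1} {t1.2} {t2.2, t4.1} {t3.1} on (t2, t4, t1, t3); out.j = own outer ports

{out.1, t2.1, t3.2, t4.2} {out.2} {t1.1} {t1.2} {t2.2, t4.1} {t3.1}


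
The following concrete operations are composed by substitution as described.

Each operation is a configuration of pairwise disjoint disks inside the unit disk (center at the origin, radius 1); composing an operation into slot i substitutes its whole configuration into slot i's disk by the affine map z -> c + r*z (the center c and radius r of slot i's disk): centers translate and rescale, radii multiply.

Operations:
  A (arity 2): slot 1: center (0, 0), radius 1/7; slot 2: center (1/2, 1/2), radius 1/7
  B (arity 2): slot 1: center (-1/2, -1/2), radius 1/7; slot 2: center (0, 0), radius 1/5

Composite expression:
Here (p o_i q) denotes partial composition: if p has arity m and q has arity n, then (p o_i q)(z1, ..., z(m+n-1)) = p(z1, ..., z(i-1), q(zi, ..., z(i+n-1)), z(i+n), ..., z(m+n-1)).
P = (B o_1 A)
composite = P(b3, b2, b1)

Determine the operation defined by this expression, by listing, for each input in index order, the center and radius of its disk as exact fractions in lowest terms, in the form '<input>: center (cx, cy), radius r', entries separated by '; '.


Below B, radii multiply path by path; the b-disk centers shift.
input b3: composing its 2 substitution steps yields center (-1/2, -1/2), radius 1/49
input b2: composing its 2 substitution steps yields center (-3/7, -3/7), radius 1/49
input b1: composing its 1 substitution step yields center (0, 0), radius 1/5

b1: center (0, 0), radius 1/5; b2: center (-3/7, -3/7), radius 1/49; b3: center (-1/2, -1/2), radius 1/49


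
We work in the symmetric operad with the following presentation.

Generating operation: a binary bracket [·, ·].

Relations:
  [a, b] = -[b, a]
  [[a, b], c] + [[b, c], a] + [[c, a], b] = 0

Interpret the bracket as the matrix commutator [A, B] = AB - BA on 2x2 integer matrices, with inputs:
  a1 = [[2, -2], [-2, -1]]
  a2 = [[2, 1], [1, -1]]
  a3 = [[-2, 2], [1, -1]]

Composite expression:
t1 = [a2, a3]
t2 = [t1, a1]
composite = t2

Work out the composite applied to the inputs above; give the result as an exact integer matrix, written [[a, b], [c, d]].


[[-22, -17], [-16, 22]]

[a2, a3] = [[-1, 7], [-4, 1]]
[[a2, a3], a1] = [[-22, -17], [-16, 22]]


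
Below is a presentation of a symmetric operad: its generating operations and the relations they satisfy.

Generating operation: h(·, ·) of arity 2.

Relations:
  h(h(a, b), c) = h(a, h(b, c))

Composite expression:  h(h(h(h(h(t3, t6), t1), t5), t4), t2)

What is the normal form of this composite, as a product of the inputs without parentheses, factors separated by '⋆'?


t3 ⋆ t6 ⋆ t1 ⋆ t5 ⋆ t4 ⋆ t2

Key point: h is associative — brackets drop, the t-order remains.
h(t3, t6) reduces to t3 ⋆ t6
h(h(t3, t6), t1) reduces to t3 ⋆ t6 ⋆ t1
h(h(h(t3, t6), t1), t5) reduces to t3 ⋆ t6 ⋆ t1 ⋆ t5
h(h(h(h(t3, t6), t1), t5), t4) reduces to t3 ⋆ t6 ⋆ t1 ⋆ t5 ⋆ t4
h(h(h(h(h(t3, t6), t1), t5), t4), t2) reduces to t3 ⋆ t6 ⋆ t1 ⋆ t5 ⋆ t4 ⋆ t2


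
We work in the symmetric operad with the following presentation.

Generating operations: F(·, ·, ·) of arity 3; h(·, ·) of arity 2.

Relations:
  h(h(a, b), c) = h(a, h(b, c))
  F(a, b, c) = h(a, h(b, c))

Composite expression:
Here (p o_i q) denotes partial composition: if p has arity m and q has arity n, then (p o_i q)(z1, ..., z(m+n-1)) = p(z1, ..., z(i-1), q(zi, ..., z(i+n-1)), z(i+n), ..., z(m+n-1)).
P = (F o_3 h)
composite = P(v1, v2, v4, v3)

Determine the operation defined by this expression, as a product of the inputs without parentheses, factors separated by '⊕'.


v1 ⊕ v2 ⊕ v4 ⊕ v3


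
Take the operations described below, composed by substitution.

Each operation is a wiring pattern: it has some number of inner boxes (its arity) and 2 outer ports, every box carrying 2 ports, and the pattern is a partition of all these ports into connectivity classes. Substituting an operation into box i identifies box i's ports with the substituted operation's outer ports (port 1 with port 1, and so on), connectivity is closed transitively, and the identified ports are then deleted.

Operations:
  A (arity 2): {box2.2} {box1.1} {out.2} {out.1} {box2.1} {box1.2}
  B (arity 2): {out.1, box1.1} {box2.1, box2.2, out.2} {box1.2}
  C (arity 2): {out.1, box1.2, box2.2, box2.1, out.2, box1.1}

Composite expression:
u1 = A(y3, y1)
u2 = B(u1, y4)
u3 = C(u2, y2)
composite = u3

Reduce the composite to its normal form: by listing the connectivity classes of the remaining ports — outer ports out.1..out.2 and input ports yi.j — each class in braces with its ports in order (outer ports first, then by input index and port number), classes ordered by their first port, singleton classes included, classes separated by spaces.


{out.1, out.2, y2.1, y2.2, y4.1, y4.2} {y1.1} {y1.2} {y3.1} {y3.2}


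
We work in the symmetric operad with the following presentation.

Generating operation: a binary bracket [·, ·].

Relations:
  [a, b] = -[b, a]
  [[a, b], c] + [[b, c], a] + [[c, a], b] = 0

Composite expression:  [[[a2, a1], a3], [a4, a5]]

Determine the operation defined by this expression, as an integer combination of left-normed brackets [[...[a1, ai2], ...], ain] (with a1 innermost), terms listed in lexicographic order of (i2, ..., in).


-[[[[a1, a2], a3], a4], a5] + [[[[a1, a2], a3], a5], a4]

Skip Jacobi rewriting: expand, keep a1-initial words, read off terms.
Composite bracket: [[[a2, a1], a3], [a4, a5]]
Expanding via [a, b] = ab - ba: 16 signed words (2^4 = 16).
Only words starting with a1 matter:
  sign of a1a2a3a4a5 is -1, so it contributes -[[[[a1, a2], a3], a4], a5]
  sign of a1a2a3a5a4 is +1, so it contributes +[[[[a1, a2], a3], a5], a4]


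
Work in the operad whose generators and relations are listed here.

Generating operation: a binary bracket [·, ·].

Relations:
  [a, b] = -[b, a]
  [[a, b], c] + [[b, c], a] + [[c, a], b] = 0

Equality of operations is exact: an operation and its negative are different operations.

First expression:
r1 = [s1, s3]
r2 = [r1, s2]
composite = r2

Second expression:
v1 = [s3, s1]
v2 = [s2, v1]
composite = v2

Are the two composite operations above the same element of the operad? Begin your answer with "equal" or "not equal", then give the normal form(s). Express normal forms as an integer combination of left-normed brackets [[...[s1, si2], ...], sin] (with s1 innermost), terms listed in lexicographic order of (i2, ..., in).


The first expression, normalized: [[s1, s3], s2]
The second expression, normalized: [[s1, s3], s2]
The normal forms match — equal.

equal; the common form is [[s1, s3], s2]


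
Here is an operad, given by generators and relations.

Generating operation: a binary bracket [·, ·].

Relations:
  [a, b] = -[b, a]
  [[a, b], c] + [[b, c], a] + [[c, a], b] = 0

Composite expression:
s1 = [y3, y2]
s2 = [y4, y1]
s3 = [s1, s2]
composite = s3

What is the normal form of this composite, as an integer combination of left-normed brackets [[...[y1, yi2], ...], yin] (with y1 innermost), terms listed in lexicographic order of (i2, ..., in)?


-[[[y1, y4], y2], y3] + [[[y1, y4], y3], y2]


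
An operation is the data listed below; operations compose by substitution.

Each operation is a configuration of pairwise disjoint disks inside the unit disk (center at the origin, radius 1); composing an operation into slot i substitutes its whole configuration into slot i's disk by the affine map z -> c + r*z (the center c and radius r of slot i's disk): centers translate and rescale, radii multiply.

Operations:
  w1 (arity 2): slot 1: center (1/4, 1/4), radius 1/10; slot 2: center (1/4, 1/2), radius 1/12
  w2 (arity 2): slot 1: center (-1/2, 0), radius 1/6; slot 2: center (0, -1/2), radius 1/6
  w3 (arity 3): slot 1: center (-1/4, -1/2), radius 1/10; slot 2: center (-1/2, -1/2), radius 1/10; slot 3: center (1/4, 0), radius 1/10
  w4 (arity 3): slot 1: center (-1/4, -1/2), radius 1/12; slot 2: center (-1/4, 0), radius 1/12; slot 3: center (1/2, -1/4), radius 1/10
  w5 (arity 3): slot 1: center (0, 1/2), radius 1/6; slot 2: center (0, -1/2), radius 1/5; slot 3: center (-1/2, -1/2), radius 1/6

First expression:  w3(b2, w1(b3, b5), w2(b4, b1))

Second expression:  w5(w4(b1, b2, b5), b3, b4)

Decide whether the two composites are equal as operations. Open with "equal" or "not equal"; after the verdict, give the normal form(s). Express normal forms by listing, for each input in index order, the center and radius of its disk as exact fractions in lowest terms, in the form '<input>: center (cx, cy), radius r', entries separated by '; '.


not equal; first: b1: center (1/4, -1/20), radius 1/60; b2: center (-1/4, -1/2), radius 1/10; b3: center (-19/40, -19/40), radius 1/100; b4: center (1/5, 0), radius 1/60; b5: center (-19/40, -9/20), radius 1/120; second: b1: center (-1/24, 5/12), radius 1/72; b2: center (-1/24, 1/2), radius 1/72; b3: center (0, -1/2), radius 1/5; b4: center (-1/2, -1/2), radius 1/6; b5: center (1/12, 11/24), radius 1/60

In normal form, the first expression is b1: center (1/4, -1/20), radius 1/60; b2: center (-1/4, -1/2), radius 1/10; b3: center (-19/40, -19/40), radius 1/100; b4: center (1/5, 0), radius 1/60; b5: center (-19/40, -9/20), radius 1/120
In normal form, the second expression is b1: center (-1/24, 5/12), radius 1/72; b2: center (-1/24, 1/2), radius 1/72; b3: center (0, -1/2), radius 1/5; b4: center (-1/2, -1/2), radius 1/6; b5: center (1/12, 11/24), radius 1/60
The forms do not match — not equal.


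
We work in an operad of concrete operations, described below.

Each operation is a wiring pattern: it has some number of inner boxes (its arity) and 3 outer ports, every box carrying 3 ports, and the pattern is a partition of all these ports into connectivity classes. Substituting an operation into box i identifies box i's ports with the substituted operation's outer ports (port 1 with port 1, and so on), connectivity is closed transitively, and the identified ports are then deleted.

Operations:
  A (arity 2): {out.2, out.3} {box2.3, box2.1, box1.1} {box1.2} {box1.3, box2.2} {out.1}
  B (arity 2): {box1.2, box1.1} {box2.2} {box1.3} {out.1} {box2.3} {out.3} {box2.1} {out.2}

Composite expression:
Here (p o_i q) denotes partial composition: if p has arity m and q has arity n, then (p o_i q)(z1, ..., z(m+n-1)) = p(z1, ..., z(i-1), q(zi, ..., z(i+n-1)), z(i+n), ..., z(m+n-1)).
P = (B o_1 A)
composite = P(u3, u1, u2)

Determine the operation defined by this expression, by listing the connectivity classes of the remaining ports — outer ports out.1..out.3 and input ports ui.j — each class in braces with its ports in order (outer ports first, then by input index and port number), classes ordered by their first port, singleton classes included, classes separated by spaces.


{out.1} {out.2} {out.3} {u1.1, u1.3, u3.1} {u1.2, u3.3} {u2.1} {u2.2} {u2.3} {u3.2}

Reachability decides: close wires over B-identified ports.
composing A on (u3, u1), with out.j its own outer ports: {out.1} {out.2, out.3} {u1.1, u1.3, u3.1} {u1.2, u3.3} {u3.2}
composing B on (u3, u1, u2), with out.j its own outer ports: {out.1} {out.2} {out.3} {u1.1, u1.3, u3.1} {u1.2, u3.3} {u2.1} {u2.2} {u2.3} {u3.2}


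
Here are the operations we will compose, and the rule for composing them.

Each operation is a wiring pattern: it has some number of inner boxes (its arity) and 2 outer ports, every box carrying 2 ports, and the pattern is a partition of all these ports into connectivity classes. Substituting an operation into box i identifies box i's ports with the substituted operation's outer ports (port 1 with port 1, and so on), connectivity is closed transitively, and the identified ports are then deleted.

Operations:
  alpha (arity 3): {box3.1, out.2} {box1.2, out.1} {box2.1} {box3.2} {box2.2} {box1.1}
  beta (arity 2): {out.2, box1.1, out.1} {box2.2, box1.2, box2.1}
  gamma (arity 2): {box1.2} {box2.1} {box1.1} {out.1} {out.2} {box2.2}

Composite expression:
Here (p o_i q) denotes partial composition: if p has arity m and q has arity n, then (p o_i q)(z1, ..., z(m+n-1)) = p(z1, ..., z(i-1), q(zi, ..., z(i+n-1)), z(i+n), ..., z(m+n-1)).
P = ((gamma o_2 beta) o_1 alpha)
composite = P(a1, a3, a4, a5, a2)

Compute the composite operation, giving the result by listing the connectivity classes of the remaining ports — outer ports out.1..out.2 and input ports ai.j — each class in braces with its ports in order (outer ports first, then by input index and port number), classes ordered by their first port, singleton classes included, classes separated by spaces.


{out.1} {out.2} {a1.1} {a1.2} {a2.1, a2.2, a5.2} {a3.1} {a3.2} {a4.1} {a4.2} {a5.1}

Substituting into gamma glues patterns; closure does the rest.
alpha over (a1, a3, a4) gives {out.1, a1.2} {out.2, a4.1} {a1.1} {a3.1} {a3.2} {a4.2}, out.j being that stage's outer ports
beta over (a5, a2) gives {out.1, out.2, a5.1} {a2.1, a2.2, a5.2}, out.j being that stage's outer ports
gamma over (a1, a3, a4, a5, a2) gives {out.1} {out.2} {a1.1} {a1.2} {a2.1, a2.2, a5.2} {a3.1} {a3.2} {a4.1} {a4.2} {a5.1}, out.j being that stage's outer ports


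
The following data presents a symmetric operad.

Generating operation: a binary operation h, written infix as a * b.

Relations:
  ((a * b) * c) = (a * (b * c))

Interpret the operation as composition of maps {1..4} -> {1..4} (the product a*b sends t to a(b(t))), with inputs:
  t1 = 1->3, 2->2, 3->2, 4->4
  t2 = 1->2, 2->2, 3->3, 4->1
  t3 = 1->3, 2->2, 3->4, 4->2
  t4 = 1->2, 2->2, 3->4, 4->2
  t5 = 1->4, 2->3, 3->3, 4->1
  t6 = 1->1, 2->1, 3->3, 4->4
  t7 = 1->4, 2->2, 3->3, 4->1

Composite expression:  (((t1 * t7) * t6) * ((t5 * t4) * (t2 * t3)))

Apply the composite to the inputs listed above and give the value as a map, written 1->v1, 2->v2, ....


(t1 * t7) = 1->4, 2->2, 3->2, 4->3
((t1 * t7) * t6) = 1->4, 2->4, 3->2, 4->3
(t5 * t4) = 1->3, 2->3, 3->1, 4->3
(t2 * t3) = 1->3, 2->2, 3->1, 4->2
((t5 * t4) * (t2 * t3)) = 1->1, 2->3, 3->3, 4->3
(((t1 * t7) * t6) * ((t5 * t4) * (t2 * t3))) = 1->4, 2->2, 3->2, 4->2

1->4, 2->2, 3->2, 4->2


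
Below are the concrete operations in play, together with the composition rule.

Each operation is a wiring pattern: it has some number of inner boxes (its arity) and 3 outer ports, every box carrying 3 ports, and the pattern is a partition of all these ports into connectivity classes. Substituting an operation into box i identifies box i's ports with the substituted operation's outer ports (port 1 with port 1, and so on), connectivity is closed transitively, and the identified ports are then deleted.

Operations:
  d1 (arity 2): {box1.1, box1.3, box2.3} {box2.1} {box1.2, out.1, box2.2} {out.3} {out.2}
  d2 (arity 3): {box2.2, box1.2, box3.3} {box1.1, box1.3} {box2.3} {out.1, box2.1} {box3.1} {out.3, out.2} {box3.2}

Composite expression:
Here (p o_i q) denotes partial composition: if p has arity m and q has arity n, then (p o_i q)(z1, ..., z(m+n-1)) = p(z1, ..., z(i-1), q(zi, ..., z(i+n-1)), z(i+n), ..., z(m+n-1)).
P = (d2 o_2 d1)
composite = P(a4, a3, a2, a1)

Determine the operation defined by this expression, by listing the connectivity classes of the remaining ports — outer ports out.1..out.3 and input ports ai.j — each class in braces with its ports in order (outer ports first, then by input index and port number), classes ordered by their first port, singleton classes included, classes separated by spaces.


{out.1, a2.2, a3.2} {out.2, out.3} {a1.1} {a1.2} {a1.3, a4.2} {a2.1} {a2.3, a3.1, a3.3} {a4.1, a4.3}

Connectivity passes through glued d2-boundaries; trace each wire chain.
after d1, the pattern on (a3, a2) reads {out.1, a2.2, a3.2} {out.2} {out.3} {a2.1} {a2.3, a3.1, a3.3} (out.j = its outer ports)
after d2, the pattern on (a4, a3, a2, a1) reads {out.1, a2.2, a3.2} {out.2, out.3} {a1.1} {a1.2} {a1.3, a4.2} {a2.1} {a2.3, a3.1, a3.3} {a4.1, a4.3} (out.j = its outer ports)


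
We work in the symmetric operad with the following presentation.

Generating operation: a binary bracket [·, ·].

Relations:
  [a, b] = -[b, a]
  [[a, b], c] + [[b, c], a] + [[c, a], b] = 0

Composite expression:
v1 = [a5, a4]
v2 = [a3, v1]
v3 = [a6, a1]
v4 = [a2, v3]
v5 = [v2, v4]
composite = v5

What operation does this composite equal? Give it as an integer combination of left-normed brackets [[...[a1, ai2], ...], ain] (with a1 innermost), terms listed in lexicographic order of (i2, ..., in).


[[[[[a1, a6], a2], a3], a4], a5] - [[[[[a1, a6], a2], a3], a5], a4] - [[[[[a1, a6], a2], a4], a5], a3] + [[[[[a1, a6], a2], a5], a4], a3]

In the tensor algebra, words opening a1 carry the a1-anchored form.
Composite bracket: [[a3, [a5, a4]], [a2, [a6, a1]]]
The bracket unfolds into 32 signed words via [a, b] = ab - ba (2^5 = 32).
Words beginning with a1 determine it all:
  word a1a6a2a3a4a5 has sign +1, contributing +[[[[[a1, a6], a2], a3], a4], a5]
  word a1a6a2a3a5a4 has sign -1, contributing -[[[[[a1, a6], a2], a3], a5], a4]
  word a1a6a2a4a5a3 has sign -1, contributing -[[[[[a1, a6], a2], a4], a5], a3]
  word a1a6a2a5a4a3 has sign +1, contributing +[[[[[a1, a6], a2], a5], a4], a3]


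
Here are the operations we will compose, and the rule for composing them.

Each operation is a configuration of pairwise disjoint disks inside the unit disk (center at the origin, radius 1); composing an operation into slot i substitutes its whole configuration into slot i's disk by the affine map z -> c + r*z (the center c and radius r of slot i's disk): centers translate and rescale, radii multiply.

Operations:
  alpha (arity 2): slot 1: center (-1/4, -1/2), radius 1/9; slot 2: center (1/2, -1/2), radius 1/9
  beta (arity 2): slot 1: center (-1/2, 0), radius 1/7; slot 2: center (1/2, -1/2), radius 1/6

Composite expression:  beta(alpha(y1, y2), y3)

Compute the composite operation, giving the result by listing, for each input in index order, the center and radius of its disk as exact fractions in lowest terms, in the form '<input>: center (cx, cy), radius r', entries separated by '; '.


Follow each y-input down from beta: c' goes to c + r*c', radius to r*r'.
input y1: composing its 2 substitution steps yields center (-15/28, -1/14), radius 1/63
input y2: composing its 2 substitution steps yields center (-3/7, -1/14), radius 1/63
input y3: composing its 1 substitution step yields center (1/2, -1/2), radius 1/6

y1: center (-15/28, -1/14), radius 1/63; y2: center (-3/7, -1/14), radius 1/63; y3: center (1/2, -1/2), radius 1/6


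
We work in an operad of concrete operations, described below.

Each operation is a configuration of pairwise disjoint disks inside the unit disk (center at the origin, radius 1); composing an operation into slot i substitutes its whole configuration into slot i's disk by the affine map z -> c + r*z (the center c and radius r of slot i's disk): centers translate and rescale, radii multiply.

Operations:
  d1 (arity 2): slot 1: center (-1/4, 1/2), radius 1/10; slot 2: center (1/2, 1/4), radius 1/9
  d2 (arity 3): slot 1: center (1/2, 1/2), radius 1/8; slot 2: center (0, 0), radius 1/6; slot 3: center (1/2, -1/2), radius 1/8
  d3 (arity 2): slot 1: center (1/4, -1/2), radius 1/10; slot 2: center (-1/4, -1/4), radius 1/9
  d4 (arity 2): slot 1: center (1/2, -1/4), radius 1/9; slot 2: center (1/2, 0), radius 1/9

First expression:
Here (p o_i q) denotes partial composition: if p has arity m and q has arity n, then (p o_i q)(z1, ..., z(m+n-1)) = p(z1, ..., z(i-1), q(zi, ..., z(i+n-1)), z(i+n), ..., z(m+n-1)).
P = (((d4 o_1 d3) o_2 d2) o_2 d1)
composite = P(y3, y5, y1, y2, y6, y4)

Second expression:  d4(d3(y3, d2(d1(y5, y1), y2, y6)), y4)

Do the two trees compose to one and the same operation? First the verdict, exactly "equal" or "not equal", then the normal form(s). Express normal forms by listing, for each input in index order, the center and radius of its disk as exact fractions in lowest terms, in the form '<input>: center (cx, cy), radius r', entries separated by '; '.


The first composite normalizes to y1: center (23/48, -703/2592), radius 1/5832; y2: center (17/36, -5/18), radius 1/486; y3: center (19/36, -11/36), radius 1/90; y4: center (1/2, 0), radius 1/9; y5: center (413/864, -13/48), radius 1/6480; y6: center (155/324, -23/81), radius 1/648
The second composite normalizes to y1: center (23/48, -703/2592), radius 1/5832; y2: center (17/36, -5/18), radius 1/486; y3: center (19/36, -11/36), radius 1/90; y4: center (1/2, 0), radius 1/9; y5: center (413/864, -13/48), radius 1/6480; y6: center (155/324, -23/81), radius 1/648
Both agree, so they are equal.

equal; the common form is y1: center (23/48, -703/2592), radius 1/5832; y2: center (17/36, -5/18), radius 1/486; y3: center (19/36, -11/36), radius 1/90; y4: center (1/2, 0), radius 1/9; y5: center (413/864, -13/48), radius 1/6480; y6: center (155/324, -23/81), radius 1/648


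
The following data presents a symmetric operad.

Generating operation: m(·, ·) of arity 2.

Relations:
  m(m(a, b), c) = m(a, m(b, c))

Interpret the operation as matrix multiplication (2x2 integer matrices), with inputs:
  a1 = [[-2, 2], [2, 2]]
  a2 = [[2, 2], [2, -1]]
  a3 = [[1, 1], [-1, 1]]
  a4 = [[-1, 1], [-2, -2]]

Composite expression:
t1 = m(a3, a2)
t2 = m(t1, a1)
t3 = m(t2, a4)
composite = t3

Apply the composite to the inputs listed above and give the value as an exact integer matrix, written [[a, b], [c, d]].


m(a3, a2) = [[4, 1], [0, -3]]
m(m(a3, a2), a1) = [[-6, 10], [-6, -6]]
m(m(m(a3, a2), a1), a4) = [[-14, -26], [18, 6]]

[[-14, -26], [18, 6]]


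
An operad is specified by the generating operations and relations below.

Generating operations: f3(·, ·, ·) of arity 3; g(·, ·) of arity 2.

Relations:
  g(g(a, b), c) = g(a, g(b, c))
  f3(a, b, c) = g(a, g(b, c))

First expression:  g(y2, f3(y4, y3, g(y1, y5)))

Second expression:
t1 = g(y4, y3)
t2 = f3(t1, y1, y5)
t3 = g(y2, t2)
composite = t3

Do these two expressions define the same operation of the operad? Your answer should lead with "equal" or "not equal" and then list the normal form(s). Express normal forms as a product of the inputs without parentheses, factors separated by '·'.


equal: each reduces to y2 · y4 · y3 · y1 · y5

Reducing the first expression gives y2 · y4 · y3 · y1 · y5
Reducing the second expression gives y2 · y4 · y3 · y1 · y5
Both agree, so they are equal.


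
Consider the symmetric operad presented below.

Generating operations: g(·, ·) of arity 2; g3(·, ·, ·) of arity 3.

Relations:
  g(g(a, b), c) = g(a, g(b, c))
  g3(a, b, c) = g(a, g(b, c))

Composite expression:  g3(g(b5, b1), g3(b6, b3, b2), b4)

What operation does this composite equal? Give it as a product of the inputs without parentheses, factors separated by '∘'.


Key point: g3 is associative — brackets drop, the b-order remains.
g(b5, b1) spells out as b5 ∘ b1
g3(b6, b3, b2) spells out as b6 ∘ b3 ∘ b2
g3(g(b5, b1), g3(b6, b3, b2), b4) spells out as b5 ∘ b1 ∘ b6 ∘ b3 ∘ b2 ∘ b4

b5 ∘ b1 ∘ b6 ∘ b3 ∘ b2 ∘ b4


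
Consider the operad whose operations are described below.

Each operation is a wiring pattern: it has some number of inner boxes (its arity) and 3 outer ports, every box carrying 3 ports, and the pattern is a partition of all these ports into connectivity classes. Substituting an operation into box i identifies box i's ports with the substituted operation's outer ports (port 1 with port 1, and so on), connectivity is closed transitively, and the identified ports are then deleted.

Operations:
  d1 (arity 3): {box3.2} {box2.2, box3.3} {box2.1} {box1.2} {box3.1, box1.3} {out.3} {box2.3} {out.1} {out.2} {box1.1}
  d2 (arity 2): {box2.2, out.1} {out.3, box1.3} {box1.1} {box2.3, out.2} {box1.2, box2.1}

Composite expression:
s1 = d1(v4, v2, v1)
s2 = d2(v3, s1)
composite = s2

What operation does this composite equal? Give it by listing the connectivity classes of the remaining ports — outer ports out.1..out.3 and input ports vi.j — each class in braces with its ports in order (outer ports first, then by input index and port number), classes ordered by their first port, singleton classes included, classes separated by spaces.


Reachability decides: close wires over d2-identified ports.
d1 over (v4, v2, v1) gives {out.1} {out.2} {out.3} {v1.1, v4.3} {v1.2} {v1.3, v2.2} {v2.1} {v2.3} {v4.1} {v4.2}, out.j being that stage's outer ports
d2 over (v3, v4, v2, v1) gives {out.1} {out.2} {out.3, v3.3} {v1.1, v4.3} {v1.2} {v1.3, v2.2} {v2.1} {v2.3} {v3.1} {v3.2} {v4.1} {v4.2}, out.j being that stage's outer ports

{out.1} {out.2} {out.3, v3.3} {v1.1, v4.3} {v1.2} {v1.3, v2.2} {v2.1} {v2.3} {v3.1} {v3.2} {v4.1} {v4.2}


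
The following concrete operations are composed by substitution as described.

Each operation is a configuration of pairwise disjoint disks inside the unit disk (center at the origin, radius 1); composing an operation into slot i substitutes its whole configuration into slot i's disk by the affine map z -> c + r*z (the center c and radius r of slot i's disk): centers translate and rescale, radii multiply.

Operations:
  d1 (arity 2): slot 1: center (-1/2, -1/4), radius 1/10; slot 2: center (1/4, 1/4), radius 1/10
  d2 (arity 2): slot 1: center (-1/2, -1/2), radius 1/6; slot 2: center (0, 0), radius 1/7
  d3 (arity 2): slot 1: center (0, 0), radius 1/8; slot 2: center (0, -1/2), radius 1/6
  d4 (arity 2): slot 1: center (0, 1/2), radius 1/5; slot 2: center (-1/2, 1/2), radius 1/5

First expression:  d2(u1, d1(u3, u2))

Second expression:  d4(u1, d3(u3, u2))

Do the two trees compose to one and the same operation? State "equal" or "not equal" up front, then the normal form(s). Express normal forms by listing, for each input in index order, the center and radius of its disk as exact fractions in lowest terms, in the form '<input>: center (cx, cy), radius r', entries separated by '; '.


not equal; first: u1: center (-1/2, -1/2), radius 1/6; u2: center (1/28, 1/28), radius 1/70; u3: center (-1/14, -1/28), radius 1/70; second: u1: center (0, 1/2), radius 1/5; u2: center (-1/2, 2/5), radius 1/30; u3: center (-1/2, 1/2), radius 1/40


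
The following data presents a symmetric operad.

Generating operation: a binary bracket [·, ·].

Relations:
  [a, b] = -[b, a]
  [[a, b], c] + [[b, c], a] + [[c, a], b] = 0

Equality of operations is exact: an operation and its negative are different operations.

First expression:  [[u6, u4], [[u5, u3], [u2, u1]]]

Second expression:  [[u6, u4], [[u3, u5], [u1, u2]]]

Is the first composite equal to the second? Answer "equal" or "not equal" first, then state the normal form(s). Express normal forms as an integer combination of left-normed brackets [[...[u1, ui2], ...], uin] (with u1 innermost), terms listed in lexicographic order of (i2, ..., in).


equal: each reduces to -[[[[[u1, u2], u3], u5], u4], u6] + [[[[[u1, u2], u3], u5], u6], u4] + [[[[[u1, u2], u5], u3], u4], u6] - [[[[[u1, u2], u5], u3], u6], u4]

The first expression, normalized: -[[[[[u1, u2], u3], u5], u4], u6] + [[[[[u1, u2], u3], u5], u6], u4] + [[[[[u1, u2], u5], u3], u4], u6] - [[[[[u1, u2], u5], u3], u6], u4]
The second expression, normalized: -[[[[[u1, u2], u3], u5], u4], u6] + [[[[[u1, u2], u3], u5], u6], u4] + [[[[[u1, u2], u5], u3], u4], u6] - [[[[[u1, u2], u5], u3], u6], u4]
Same normal form: equal.
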